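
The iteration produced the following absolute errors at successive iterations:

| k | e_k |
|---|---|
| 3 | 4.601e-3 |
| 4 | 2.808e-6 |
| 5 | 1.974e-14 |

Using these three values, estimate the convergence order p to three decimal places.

p ≈ ln(e_5/e_4) / ln(e_4/e_3)
  = ln(1.974e-14/2.808e-6) / ln(2.808e-6/4.601e-3)
  = ln(7.02991e-09) / ln(0.000610302)
  = -18.773092 / -7.401557 ≈ 2.536371

2.536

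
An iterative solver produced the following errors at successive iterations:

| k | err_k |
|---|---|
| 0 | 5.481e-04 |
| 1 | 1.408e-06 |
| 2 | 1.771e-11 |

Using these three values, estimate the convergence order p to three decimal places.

p ≈ ln(err_2/err_1) / ln(err_1/err_0)
  = ln(1.771e-11/1.408e-06) / ln(1.408e-06/5.481e-04)
  = ln(1.25781e-05) / ln(0.00256887)
  = -11.283553 / -5.964289 ≈ 1.891852

1.892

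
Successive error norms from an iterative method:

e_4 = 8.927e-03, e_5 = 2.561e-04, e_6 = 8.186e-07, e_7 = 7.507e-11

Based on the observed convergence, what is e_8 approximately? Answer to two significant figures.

First estimate the order: p ≈ ln(e_7/e_6) / ln(e_6/e_5) = ln(7.507e-11/8.186e-07)/ln(8.186e-07/2.561e-04) = ln(9.17054e-05)/ln(0.00319641) ≈ 1.6181.
Then e_8 ≈ e_7·(e_7/e_6)^p = 7.507e-11·(9.17054e-05)^1.6181 = 7.507e-11·2.92921e-07 ≈ 2.199e-17.

2.2e-17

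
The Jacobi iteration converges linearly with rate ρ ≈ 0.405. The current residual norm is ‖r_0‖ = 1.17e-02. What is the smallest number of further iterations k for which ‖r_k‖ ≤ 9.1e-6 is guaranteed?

8

After k steps, ‖r_k‖ ≈ 1.17e-02·0.405^k.
Need 0.405^k ≤ 9.1e-6/1.17e-02 = 0.000777778.
k ≥ ln(0.000777778)/ln(0.405) = -7.1591/-0.90387 = 7.920.
Smallest integer k = 8.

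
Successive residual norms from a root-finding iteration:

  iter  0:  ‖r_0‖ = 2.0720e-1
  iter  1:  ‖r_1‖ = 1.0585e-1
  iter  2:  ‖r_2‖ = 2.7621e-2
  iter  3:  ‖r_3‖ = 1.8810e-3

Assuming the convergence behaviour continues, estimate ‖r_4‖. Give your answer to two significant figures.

First estimate the order: p ≈ ln(‖r_3‖/‖r_2‖) / ln(‖r_2‖/‖r_1‖) = ln(1.8810e-3/2.7621e-2)/ln(2.7621e-2/1.0585e-1) = ln(0.0681004)/ln(0.260945) ≈ 1.9999.
Then ‖r_4‖ ≈ ‖r_3‖·(‖r_3‖/‖r_2‖)^p = 1.8810e-3·(0.0681004)^1.9999 = 1.8810e-3·0.00463891 ≈ 8.726e-06.

8.7e-6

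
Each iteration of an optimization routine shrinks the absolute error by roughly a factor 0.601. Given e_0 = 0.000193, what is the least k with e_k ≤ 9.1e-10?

25

After k steps, e_k ≈ 0.000193·0.601^k.
Need 0.601^k ≤ 9.1e-10/0.000193 = 4.71503e-06.
k ≥ ln(4.71503e-06)/ln(0.601) = -12.2648/-0.50916 = 24.088.
Smallest integer k = 25.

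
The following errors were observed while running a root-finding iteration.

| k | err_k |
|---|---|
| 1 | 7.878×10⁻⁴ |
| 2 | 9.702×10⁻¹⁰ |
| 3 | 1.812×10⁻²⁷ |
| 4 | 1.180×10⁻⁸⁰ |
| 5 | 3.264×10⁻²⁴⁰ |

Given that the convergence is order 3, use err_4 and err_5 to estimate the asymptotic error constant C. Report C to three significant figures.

1.99

C ≈ err_5 / err_4^3
  = 3.264×10⁻²⁴⁰ / (1.180×10⁻⁸⁰)^3
  = 3.264×10⁻²⁴⁰ / 1.64303e-240 ≈ 1.9866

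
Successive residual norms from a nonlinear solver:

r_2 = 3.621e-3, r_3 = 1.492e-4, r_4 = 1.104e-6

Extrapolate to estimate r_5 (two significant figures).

First estimate the order: p ≈ ln(r_4/r_3) / ln(r_3/r_2) = ln(1.104e-6/1.492e-4)/ln(1.492e-4/3.621e-3) = ln(0.00739946)/ln(0.0412041) ≈ 1.5384.
Then r_5 ≈ r_4·(r_4/r_3)^p = 1.104e-6·(0.00739946)^1.5384 = 1.104e-6·0.000527202 ≈ 5.82e-10.

5.8e-10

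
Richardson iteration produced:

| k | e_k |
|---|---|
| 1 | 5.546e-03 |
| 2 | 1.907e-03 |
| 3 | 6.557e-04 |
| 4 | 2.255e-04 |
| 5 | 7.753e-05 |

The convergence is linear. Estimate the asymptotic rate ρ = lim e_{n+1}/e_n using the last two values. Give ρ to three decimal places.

ρ ≈ e_5/e_4 = 7.753e-05/2.255e-04 = 0.34381

0.344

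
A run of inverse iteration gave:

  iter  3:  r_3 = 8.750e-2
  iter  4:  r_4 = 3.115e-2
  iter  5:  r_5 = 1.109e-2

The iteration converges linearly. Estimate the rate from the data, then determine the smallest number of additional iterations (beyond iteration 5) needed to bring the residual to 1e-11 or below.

Rate ρ ≈ r_5/r_4 = 1.109e-2/3.115e-2 = 0.3560.
After j more steps, r_{5+j} ≈ 1.109e-2·ρ^j; need ρ^j ≤ 1e-11/1.109e-2 = 9.01713e-10.
j ≥ ln(9.01713e-10)/ln(0.3560) = -20.8267/-1.03282 = 20.165.
So 21 more iterations are needed.

21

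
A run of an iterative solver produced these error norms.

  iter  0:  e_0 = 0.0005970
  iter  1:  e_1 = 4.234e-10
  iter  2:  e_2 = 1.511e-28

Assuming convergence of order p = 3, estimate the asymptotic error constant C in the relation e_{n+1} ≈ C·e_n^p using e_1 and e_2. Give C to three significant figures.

C ≈ e_2 / e_1^3
  = 1.511e-28 / (4.234e-10)^3
  = 1.511e-28 / 7.59019e-29 ≈ 1.9907

1.99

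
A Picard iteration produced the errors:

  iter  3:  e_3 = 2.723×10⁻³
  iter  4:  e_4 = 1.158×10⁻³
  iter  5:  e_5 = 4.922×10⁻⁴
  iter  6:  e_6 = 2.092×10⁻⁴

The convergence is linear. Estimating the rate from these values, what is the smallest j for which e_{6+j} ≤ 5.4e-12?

21

Rate ρ ≈ e_6/e_5 = 2.092×10⁻⁴/4.922×10⁻⁴ = 0.4250.
After j more steps, e_{6+j} ≈ 2.092×10⁻⁴·ρ^j; need ρ^j ≤ 5.4e-12/2.092×10⁻⁴ = 2.58126e-08.
j ≥ ln(2.58126e-08)/ln(0.4250) = -17.4724/-0.85567 = 20.420.
So 21 more iterations are needed.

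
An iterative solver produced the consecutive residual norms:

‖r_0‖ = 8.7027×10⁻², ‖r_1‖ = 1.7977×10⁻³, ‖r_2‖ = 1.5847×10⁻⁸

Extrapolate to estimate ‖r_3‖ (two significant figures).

First estimate the order: p ≈ ln(‖r_2‖/‖r_1‖) / ln(‖r_1‖/‖r_0‖) = ln(1.5847×10⁻⁸/1.7977×10⁻³)/ln(1.7977×10⁻³/8.7027×10⁻²) = ln(8.81515e-06)/ln(0.0206568) ≈ 3.0000.
Then ‖r_3‖ ≈ ‖r_2‖·(‖r_2‖/‖r_1‖)^p = 1.5847×10⁻⁸·(8.81515e-06)^3.0000 = 1.5847×10⁻⁸·6.84998e-16 ≈ 1.086e-23.

1.1e-23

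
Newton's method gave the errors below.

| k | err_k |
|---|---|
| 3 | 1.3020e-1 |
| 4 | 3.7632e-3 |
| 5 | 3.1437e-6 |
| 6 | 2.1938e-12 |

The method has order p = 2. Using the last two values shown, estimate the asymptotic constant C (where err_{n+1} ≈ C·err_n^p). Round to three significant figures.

C ≈ err_6 / err_5^2
  = 2.1938e-12 / (3.1437e-6)^2
  = 2.1938e-12 / 9.88285e-12 ≈ 0.22198

0.222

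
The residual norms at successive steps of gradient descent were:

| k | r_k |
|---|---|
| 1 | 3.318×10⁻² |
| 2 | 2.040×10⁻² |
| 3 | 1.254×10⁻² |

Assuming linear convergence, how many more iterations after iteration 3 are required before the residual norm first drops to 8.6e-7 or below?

20

Rate ρ ≈ r_3/r_2 = 1.254×10⁻²/2.040×10⁻² = 0.6147.
After j more steps, r_{3+j} ≈ 1.254×10⁻²·ρ^j; need ρ^j ≤ 8.6e-7/1.254×10⁻² = 6.85805e-05.
j ≥ ln(6.85805e-05)/ln(0.6147) = -9.5875/-0.48662 = 19.702.
So 20 more iterations are needed.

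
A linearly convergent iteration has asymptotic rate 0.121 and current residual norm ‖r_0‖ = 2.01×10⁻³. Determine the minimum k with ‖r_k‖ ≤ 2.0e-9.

7

After k steps, ‖r_k‖ ≈ 2.01×10⁻³·0.121^k.
Need 0.121^k ≤ 2.0e-9/2.01×10⁻³ = 9.95025e-07.
k ≥ ln(9.95025e-07)/ln(0.121) = -13.8205/-2.11196 = 6.544.
Smallest integer k = 7.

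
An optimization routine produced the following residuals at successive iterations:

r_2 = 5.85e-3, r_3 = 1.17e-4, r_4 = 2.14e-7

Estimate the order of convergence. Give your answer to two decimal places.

p ≈ ln(r_4/r_3) / ln(r_3/r_2)
  = ln(2.14e-7/1.17e-4) / ln(1.17e-4/5.85e-3)
  = ln(0.00182906) / ln(0.02)
  = -6.30395 / -3.91202 ≈ 1.61143

1.61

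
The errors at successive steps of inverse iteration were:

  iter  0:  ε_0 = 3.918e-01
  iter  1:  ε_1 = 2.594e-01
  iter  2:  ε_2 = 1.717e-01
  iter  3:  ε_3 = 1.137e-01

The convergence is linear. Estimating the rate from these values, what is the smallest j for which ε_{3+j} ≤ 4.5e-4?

Rate ρ ≈ ε_3/ε_2 = 1.137e-01/1.717e-01 = 0.6622.
After j more steps, ε_{3+j} ≈ 1.137e-01·ρ^j; need ρ^j ≤ 4.5e-4/1.137e-01 = 0.00395778.
j ≥ ln(0.00395778)/ln(0.6622) = -5.5321/-0.41219 = 13.421.
So 14 more iterations are needed.

14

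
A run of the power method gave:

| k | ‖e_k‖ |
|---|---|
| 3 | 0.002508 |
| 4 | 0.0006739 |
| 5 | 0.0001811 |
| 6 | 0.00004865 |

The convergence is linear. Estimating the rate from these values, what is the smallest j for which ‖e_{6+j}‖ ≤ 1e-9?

Rate ρ ≈ ‖e_6‖/‖e_5‖ = 0.00004865/0.0001811 = 0.2686.
After j more steps, ‖e_{6+j}‖ ≈ 0.00004865·ρ^j; need ρ^j ≤ 1e-9/0.00004865 = 2.0555e-05.
j ≥ ln(2.0555e-05)/ln(0.2686) = -10.7924/-1.31453 = 8.210.
So 9 more iterations are needed.

9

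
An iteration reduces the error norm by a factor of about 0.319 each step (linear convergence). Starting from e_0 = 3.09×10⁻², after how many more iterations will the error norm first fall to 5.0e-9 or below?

After k steps, e_k ≈ 3.09×10⁻²·0.319^k.
Need 0.319^k ≤ 5.0e-9/3.09×10⁻² = 1.61812e-07.
k ≥ ln(1.61812e-07)/ln(0.319) = -15.6368/-1.14256 = 13.686.
Smallest integer k = 14.

14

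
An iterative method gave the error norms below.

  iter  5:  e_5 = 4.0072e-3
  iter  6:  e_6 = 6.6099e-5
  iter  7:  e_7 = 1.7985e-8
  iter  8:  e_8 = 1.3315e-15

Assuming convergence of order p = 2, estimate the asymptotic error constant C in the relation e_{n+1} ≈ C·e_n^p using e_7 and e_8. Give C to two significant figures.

4.1

C ≈ e_8 / e_7^2
  = 1.3315e-15 / (1.7985e-8)^2
  = 1.3315e-15 / 3.2346e-16 ≈ 4.1164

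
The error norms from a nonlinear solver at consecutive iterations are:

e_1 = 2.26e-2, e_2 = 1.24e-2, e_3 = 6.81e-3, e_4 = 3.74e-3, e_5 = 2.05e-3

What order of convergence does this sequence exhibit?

Consecutive ratios: e_5/e_4 = 2.05e-3/3.74e-3 = 0.548128, e_4/e_3 = 3.74e-3/6.81e-3 = 0.549192.
p ≈ ln(0.548128)/ln(0.549192) = -0.6012/-0.5993 ≈ 1.00.
So the convergence is linear (order 1).

1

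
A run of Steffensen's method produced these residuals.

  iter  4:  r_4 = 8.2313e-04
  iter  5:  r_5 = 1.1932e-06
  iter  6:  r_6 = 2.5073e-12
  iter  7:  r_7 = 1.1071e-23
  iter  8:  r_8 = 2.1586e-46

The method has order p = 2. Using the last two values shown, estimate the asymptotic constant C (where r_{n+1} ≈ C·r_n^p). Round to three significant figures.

C ≈ r_8 / r_7^2
  = 2.1586e-46 / (1.1071e-23)^2
  = 2.1586e-46 / 1.22567e-46 ≈ 1.7612

1.76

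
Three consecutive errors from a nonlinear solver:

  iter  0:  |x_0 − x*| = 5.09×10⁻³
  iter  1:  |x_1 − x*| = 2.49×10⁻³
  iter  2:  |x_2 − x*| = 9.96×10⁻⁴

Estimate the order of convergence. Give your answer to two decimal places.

p ≈ ln(|x_2 − x*|/|x_1 − x*|) / ln(|x_1 − x*|/|x_0 − x*|)
  = ln(9.96×10⁻⁴/2.49×10⁻³) / ln(2.49×10⁻³/5.09×10⁻³)
  = ln(0.4) / ln(0.489194)
  = -0.91629 / -0.71500 ≈ 1.28152

1.28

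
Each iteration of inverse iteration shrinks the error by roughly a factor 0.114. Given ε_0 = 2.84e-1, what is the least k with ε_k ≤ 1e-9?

After k steps, ε_k ≈ 2.84e-1·0.114^k.
Need 0.114^k ≤ 1e-9/2.84e-1 = 3.52113e-09.
k ≥ ln(3.52113e-09)/ln(0.114) = -19.4645/-2.17156 = 8.963.
Smallest integer k = 9.

9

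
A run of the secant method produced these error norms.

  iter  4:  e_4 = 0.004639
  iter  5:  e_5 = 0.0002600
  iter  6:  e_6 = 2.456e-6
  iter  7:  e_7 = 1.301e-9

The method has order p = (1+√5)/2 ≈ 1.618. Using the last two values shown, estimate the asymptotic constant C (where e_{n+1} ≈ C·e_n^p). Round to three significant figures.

C ≈ e_7 / e_6^1.618
  = 1.301e-9 / (2.456e-6)^1.618
  = 1.301e-9 / 8.38281e-10 ≈ 1.552

1.55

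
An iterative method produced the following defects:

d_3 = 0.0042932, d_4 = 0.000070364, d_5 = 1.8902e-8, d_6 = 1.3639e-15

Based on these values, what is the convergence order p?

Consecutive ratios: d_6/d_5 = 1.3639e-15/1.8902e-8 = 7.21564e-08, d_5/d_4 = 1.8902e-8/0.000070364 = 0.000268632.
p ≈ ln(7.21564e-08)/ln(0.000268632) = -16.4444/-8.2222 ≈ 2.00.
So the convergence is quadratic (order 2).

2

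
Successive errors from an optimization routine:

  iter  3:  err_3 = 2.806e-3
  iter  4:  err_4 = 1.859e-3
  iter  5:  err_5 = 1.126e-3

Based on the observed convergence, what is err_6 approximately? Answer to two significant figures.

First estimate the order: p ≈ ln(err_5/err_4) / ln(err_4/err_3) = ln(1.126e-3/1.859e-3)/ln(1.859e-3/2.806e-3) = ln(0.605702)/ln(0.662509) ≈ 1.2177.
Then err_6 ≈ err_5·(err_5/err_4)^p = 1.126e-3·(0.605702)^1.2177 = 1.126e-3·0.543071 ≈ 0.0006115.

6.1e-4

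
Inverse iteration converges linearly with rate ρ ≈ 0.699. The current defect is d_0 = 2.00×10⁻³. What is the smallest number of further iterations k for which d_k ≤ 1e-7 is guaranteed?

28

After k steps, d_k ≈ 2.00×10⁻³·0.699^k.
Need 0.699^k ≤ 1e-7/2.00×10⁻³ = 5e-05.
k ≥ ln(5e-05)/ln(0.699) = -9.9035/-0.35810 = 27.656.
Smallest integer k = 28.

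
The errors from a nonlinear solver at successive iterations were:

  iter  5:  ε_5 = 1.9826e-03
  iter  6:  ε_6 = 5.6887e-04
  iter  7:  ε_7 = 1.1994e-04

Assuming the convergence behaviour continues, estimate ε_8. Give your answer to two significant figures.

1.7e-5

First estimate the order: p ≈ ln(ε_7/ε_6) / ln(ε_6/ε_5) = ln(1.1994e-04/5.6887e-04)/ln(5.6887e-04/1.9826e-03) = ln(0.210839)/ln(0.286931) ≈ 1.2468.
Then ε_8 ≈ ε_7·(ε_7/ε_6)^p = 1.1994e-04·(0.210839)^1.2468 = 1.1994e-04·0.143583 ≈ 1.722e-05.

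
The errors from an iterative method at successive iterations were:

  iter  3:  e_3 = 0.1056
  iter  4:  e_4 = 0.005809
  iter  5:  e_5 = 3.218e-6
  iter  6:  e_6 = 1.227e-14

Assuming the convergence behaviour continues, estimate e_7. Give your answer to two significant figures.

First estimate the order: p ≈ ln(e_6/e_5) / ln(e_5/e_4) = ln(1.227e-14/3.218e-6)/ln(3.218e-6/0.005809) = ln(3.81293e-09)/ln(0.000553968) ≈ 2.5852.
Then e_7 ≈ e_6·(e_6/e_5)^p = 1.227e-14·(3.81293e-09)^2.5852 = 1.227e-14·1.72135e-22 ≈ 2.112e-36.

2.1e-36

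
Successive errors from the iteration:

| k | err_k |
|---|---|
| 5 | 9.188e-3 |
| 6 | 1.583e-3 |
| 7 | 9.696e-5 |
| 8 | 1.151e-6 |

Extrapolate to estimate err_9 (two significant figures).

First estimate the order: p ≈ ln(err_8/err_7) / ln(err_7/err_6) = ln(1.151e-6/9.696e-5)/ln(9.696e-5/1.583e-3) = ln(0.0118709)/ln(0.0612508) ≈ 1.5875.
Then err_9 ≈ err_8·(err_8/err_7)^p = 1.151e-6·(0.0118709)^1.5875 = 1.151e-6·0.000877491 ≈ 1.01e-09.

1.0e-9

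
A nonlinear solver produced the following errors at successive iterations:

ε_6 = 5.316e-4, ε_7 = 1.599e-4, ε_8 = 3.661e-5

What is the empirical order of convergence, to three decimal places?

1.227

p ≈ ln(ε_8/ε_7) / ln(ε_7/ε_6)
  = ln(3.661e-5/1.599e-4) / ln(1.599e-4/5.316e-4)
  = ln(0.228956) / ln(0.30079)
  = -1.474225 / -1.201343 ≈ 1.227147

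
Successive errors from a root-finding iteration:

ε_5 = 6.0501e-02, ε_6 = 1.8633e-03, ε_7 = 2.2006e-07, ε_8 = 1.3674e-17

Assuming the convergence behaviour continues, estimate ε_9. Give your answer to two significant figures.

First estimate the order: p ≈ ln(ε_8/ε_7) / ln(ε_7/ε_6) = ln(1.3674e-17/2.2006e-07)/ln(2.2006e-07/1.8633e-03) = ln(6.21376e-11)/ln(0.000118102) ≈ 2.5986.
Then ε_9 ≈ ε_8·(ε_8/ε_7)^p = 1.3674e-17·(6.21376e-11)^2.5986 = 1.3674e-17·2.99924e-27 ≈ 4.101e-44.

4.1e-44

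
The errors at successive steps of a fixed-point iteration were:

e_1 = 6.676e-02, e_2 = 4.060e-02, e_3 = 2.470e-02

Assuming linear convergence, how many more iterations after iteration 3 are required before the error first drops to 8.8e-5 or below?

Rate ρ ≈ e_3/e_2 = 2.470e-02/4.060e-02 = 0.6084.
After j more steps, e_{3+j} ≈ 2.470e-02·ρ^j; need ρ^j ≤ 8.8e-5/2.470e-02 = 0.00356275.
j ≥ ln(0.00356275)/ln(0.6084) = -5.6372/-0.49692 = 11.344.
So 12 more iterations are needed.

12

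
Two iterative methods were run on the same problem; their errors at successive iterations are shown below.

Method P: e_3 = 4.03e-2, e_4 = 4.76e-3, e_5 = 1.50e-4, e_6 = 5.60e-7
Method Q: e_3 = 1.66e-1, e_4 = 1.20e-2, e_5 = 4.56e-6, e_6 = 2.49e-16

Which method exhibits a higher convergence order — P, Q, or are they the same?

Q

Method P: p ≈ ln(5.60e-7/1.50e-4)/ln(1.50e-4/4.76e-3) ≈ 1.62.
Method Q: p ≈ ln(2.49e-16/4.56e-6)/ln(4.56e-6/1.20e-2) ≈ 3.00.
Method Q has the higher order (≈3.0 vs ≈1.6).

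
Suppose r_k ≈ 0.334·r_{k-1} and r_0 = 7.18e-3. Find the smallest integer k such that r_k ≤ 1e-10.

17

After k steps, r_k ≈ 7.18e-3·0.334^k.
Need 0.334^k ≤ 1e-10/7.18e-3 = 1.39276e-08.
k ≥ ln(1.39276e-08)/ln(0.334) = -18.0894/-1.09661 = 16.496.
Smallest integer k = 17.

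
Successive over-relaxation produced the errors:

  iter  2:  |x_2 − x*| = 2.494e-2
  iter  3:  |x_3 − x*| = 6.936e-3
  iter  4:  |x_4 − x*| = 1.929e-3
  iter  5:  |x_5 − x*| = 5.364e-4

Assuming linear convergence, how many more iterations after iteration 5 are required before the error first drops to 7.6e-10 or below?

11

Rate ρ ≈ |x_5 − x*|/|x_4 − x*| = 5.364e-4/1.929e-3 = 0.2781.
After j more steps, |x_{5+j} − x*| ≈ 5.364e-4·ρ^j; need ρ^j ≤ 7.6e-10/5.364e-4 = 1.41685e-06.
j ≥ ln(1.41685e-06)/ln(0.2781) = -13.4671/-1.27977 = 10.523.
So 11 more iterations are needed.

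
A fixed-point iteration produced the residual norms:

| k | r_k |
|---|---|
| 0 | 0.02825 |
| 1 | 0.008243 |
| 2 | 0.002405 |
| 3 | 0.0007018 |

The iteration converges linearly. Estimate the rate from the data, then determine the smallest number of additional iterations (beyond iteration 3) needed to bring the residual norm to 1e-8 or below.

10

Rate ρ ≈ r_3/r_2 = 0.0007018/0.002405 = 0.2918.
After j more steps, r_{3+j} ≈ 0.0007018·ρ^j; need ρ^j ≤ 1e-8/0.0007018 = 1.42491e-05.
j ≥ ln(1.42491e-05)/ln(0.2918) = -11.1588/-1.23169 = 9.060.
So 10 more iterations are needed.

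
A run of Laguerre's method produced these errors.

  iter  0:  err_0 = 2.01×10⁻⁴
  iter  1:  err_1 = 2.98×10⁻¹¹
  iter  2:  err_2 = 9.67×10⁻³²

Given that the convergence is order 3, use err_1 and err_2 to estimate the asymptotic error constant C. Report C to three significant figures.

3.65

C ≈ err_2 / err_1^3
  = 9.67×10⁻³² / (2.98×10⁻¹¹)^3
  = 9.67×10⁻³² / 2.64636e-32 ≈ 3.6541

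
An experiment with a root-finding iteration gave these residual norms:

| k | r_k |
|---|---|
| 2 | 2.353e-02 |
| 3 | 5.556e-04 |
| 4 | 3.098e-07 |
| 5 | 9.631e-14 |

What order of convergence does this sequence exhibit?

2

Consecutive ratios: r_5/r_4 = 9.631e-14/3.098e-07 = 3.10878e-07, r_4/r_3 = 3.098e-07/5.556e-04 = 0.000557595.
p ≈ ln(3.10878e-07)/ln(0.000557595) = -14.9839/-7.4919 ≈ 2.00.
So the convergence is quadratic (order 2).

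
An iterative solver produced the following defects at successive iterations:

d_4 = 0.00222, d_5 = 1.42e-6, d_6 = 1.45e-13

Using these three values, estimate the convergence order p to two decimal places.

2.19

p ≈ ln(d_6/d_5) / ln(d_5/d_4)
  = ln(1.45e-13/1.42e-6) / ln(1.42e-6/0.00222)
  = ln(1.02113e-07) / ln(0.00063964)
  = -16.09719 / -7.35461 ≈ 2.18872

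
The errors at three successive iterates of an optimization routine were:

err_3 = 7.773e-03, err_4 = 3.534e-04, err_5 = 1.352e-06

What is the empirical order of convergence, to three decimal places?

p ≈ ln(err_5/err_4) / ln(err_4/err_3)
  = ln(1.352e-06/3.534e-04) / ln(3.534e-04/7.773e-03)
  = ln(0.00382569) / ln(0.0454651)
  = -5.566016 / -3.090810 ≈ 1.800828

1.801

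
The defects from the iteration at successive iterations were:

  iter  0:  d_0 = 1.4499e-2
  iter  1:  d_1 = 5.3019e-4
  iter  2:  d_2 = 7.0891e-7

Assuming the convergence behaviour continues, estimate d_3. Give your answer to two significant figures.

First estimate the order: p ≈ ln(d_2/d_1) / ln(d_1/d_0) = ln(7.0891e-7/5.3019e-4)/ln(5.3019e-4/1.4499e-2) = ln(0.00133709)/ln(0.0365673) ≈ 2.0000.
Then d_3 ≈ d_2·(d_2/d_1)^p = 7.0891e-7·(0.00133709)^2.0000 = 7.0891e-7·1.78781e-06 ≈ 1.267e-12.

1.3e-12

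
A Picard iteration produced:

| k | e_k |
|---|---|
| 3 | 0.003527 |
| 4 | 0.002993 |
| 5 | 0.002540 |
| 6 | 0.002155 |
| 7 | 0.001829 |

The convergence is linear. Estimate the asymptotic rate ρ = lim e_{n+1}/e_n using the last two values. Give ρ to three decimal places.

0.849

ρ ≈ e_7/e_6 = 0.001829/0.002155 = 0.84872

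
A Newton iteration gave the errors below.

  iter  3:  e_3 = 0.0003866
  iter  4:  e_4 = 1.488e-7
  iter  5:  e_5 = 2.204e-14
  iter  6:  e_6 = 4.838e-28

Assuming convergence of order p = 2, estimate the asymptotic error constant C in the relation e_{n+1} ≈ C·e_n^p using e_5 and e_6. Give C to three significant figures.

0.996

C ≈ e_6 / e_5^2
  = 4.838e-28 / (2.204e-14)^2
  = 4.838e-28 / 4.85762e-28 ≈ 0.99596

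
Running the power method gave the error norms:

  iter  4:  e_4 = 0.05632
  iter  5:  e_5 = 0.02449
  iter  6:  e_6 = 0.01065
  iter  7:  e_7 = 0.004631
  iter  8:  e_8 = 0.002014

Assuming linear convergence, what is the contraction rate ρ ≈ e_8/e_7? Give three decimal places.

ρ ≈ e_8/e_7 = 0.002014/0.004631 = 0.43490

0.435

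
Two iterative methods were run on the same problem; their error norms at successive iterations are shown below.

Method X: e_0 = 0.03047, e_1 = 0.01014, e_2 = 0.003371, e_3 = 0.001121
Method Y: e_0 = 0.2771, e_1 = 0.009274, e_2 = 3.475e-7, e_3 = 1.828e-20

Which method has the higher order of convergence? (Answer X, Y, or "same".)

Y

Method X: p ≈ ln(0.001121/0.003371)/ln(0.003371/0.01014) ≈ 1.00.
Method Y: p ≈ ln(1.828e-20/3.475e-7)/ln(3.475e-7/0.009274) ≈ 3.00.
Method Y has the higher order (≈3.0 vs ≈1.0).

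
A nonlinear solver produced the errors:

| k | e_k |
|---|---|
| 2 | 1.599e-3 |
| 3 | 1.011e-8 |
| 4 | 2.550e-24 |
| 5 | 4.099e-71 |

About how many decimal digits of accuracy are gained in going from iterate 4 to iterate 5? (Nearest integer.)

Digits gained ≈ log₁₀(e_4/e_5) = log₁₀(2.550e-24/4.099e-71) = log₁₀(6.22103e+46) ≈ 46.794.

47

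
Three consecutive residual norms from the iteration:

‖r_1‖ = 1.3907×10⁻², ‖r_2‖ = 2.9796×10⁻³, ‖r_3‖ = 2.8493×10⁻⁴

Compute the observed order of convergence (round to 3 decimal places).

p ≈ ln(‖r_3‖/‖r_2‖) / ln(‖r_2‖/‖r_1‖)
  = ln(2.8493×10⁻⁴/2.9796×10⁻³) / ln(2.9796×10⁻³/1.3907×10⁻²)
  = ln(0.0956269) / ln(0.214252)
  = -2.347301 / -1.540602 ≈ 1.523626

1.524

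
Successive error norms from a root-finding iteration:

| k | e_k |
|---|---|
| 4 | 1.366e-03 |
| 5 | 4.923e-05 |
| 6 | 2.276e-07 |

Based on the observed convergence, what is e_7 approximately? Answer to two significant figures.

First estimate the order: p ≈ ln(e_6/e_5) / ln(e_5/e_4) = ln(2.276e-07/4.923e-05)/ln(4.923e-05/1.366e-03) = ln(0.0046232)/ln(0.0360395) ≈ 1.6179.
Then e_7 ≈ e_6·(e_6/e_5)^p = 2.276e-07·(0.0046232)^1.6179 = 2.276e-07·0.000166767 ≈ 3.796e-11.

3.8e-11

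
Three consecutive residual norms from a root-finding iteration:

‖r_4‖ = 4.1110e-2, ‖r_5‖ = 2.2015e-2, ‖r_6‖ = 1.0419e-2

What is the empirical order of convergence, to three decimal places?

1.198

p ≈ ln(‖r_6‖/‖r_5‖) / ln(‖r_5‖/‖r_4‖)
  = ln(1.0419e-2/2.2015e-2) / ln(2.2015e-2/4.1110e-2)
  = ln(0.473268) / ln(0.535514)
  = -0.748093 / -0.624528 ≈ 1.197853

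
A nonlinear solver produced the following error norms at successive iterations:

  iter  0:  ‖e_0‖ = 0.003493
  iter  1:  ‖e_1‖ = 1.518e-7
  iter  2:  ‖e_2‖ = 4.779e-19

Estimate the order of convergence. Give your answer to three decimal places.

2.637

p ≈ ln(‖e_2‖/‖e_1‖) / ln(‖e_1‖/‖e_0‖)
  = ln(4.779e-19/1.518e-7) / ln(1.518e-7/0.003493)
  = ln(3.14822e-12) / ln(4.34583e-05)
  = -26.484184 / -10.043709 ≈ 2.636893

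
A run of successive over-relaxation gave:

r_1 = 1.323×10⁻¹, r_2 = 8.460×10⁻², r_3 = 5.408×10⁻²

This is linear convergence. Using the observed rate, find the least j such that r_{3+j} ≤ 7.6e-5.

15

Rate ρ ≈ r_3/r_2 = 5.408×10⁻²/8.460×10⁻² = 0.6392.
After j more steps, r_{3+j} ≈ 5.408×10⁻²·ρ^j; need ρ^j ≤ 7.6e-5/5.408×10⁻² = 0.00140533.
j ≥ ln(0.00140533)/ln(0.6392) = -6.5675/-0.44754 = 14.675.
So 15 more iterations are needed.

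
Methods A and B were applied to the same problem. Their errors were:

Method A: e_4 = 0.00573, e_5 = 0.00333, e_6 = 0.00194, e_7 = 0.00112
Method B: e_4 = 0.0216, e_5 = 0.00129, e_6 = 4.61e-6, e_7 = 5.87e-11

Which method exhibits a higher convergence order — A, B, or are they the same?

Method A: p ≈ ln(0.00112/0.00194)/ln(0.00194/0.00333) ≈ 1.02.
Method B: p ≈ ln(5.87e-11/4.61e-6)/ln(4.61e-6/0.00129) ≈ 2.00.
Method B has the higher order (≈2.0 vs ≈1.0).

B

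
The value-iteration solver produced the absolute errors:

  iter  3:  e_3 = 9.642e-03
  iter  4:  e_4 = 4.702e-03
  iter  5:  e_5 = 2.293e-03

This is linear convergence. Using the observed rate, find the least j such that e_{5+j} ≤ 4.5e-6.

9

Rate ρ ≈ e_5/e_4 = 2.293e-03/4.702e-03 = 0.4877.
After j more steps, e_{5+j} ≈ 2.293e-03·ρ^j; need ρ^j ≤ 4.5e-6/2.293e-03 = 0.00196249.
j ≥ ln(0.00196249)/ln(0.4877) = -6.2335/-0.71805 = 8.681.
So 9 more iterations are needed.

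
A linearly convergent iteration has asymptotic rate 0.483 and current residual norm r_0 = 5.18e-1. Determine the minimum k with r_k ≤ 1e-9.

After k steps, r_k ≈ 5.18e-1·0.483^k.
Need 0.483^k ≤ 1e-9/5.18e-1 = 1.9305e-09.
k ≥ ln(1.9305e-09)/ln(0.483) = -20.0655/-0.72774 = 27.572.
Smallest integer k = 28.

28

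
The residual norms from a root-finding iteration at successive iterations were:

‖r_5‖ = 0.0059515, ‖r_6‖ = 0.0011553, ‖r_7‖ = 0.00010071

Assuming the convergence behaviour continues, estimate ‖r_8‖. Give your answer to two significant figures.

2.7e-6

First estimate the order: p ≈ ln(‖r_7‖/‖r_6‖) / ln(‖r_6‖/‖r_5‖) = ln(0.00010071/0.0011553)/ln(0.0011553/0.0059515) = ln(0.0871722)/ln(0.194119) ≈ 1.4884.
Then ‖r_8‖ ≈ ‖r_7‖·(‖r_7‖/‖r_6‖)^p = 0.00010071·(0.0871722)^1.4884 = 0.00010071·0.0264764 ≈ 2.666e-06.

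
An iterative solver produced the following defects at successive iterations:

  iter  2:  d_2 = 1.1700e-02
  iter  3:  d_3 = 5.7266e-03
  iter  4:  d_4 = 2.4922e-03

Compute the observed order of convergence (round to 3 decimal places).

p ≈ ln(d_4/d_3) / ln(d_3/d_2)
  = ln(2.4922e-03/5.7266e-03) / ln(5.7266e-03/1.1700e-02)
  = ln(0.435197) / ln(0.489453)
  = -0.831956 / -0.714467 ≈ 1.164443

1.164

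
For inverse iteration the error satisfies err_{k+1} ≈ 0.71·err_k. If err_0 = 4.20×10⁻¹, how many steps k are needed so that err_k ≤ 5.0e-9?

After k steps, err_k ≈ 4.20×10⁻¹·0.71^k.
Need 0.71^k ≤ 5.0e-9/4.20×10⁻¹ = 1.19048e-08.
k ≥ ln(1.19048e-08)/ln(0.71) = -18.2463/-0.34249 = 53.275.
Smallest integer k = 54.

54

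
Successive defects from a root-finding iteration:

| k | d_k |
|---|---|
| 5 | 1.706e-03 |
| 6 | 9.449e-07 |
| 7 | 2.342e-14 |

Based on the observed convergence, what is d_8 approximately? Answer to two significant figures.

First estimate the order: p ≈ ln(d_7/d_6) / ln(d_6/d_5) = ln(2.342e-14/9.449e-07)/ln(9.449e-07/1.706e-03) = ln(2.47857e-08)/ln(0.000553869) ≈ 2.3355.
Then d_8 ≈ d_7·(d_7/d_6)^p = 2.342e-14·(2.47857e-08)^2.3355 = 2.342e-14·1.72447e-18 ≈ 4.039e-32.

4.0e-32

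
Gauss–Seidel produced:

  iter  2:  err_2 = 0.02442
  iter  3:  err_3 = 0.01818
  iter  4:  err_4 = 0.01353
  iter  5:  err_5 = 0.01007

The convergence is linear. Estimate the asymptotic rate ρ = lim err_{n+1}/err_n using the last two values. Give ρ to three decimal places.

0.744

ρ ≈ err_5/err_4 = 0.01007/0.01353 = 0.74427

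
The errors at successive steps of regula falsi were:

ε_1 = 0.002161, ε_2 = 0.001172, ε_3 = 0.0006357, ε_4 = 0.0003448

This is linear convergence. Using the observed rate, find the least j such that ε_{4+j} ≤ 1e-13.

36

Rate ρ ≈ ε_4/ε_3 = 0.0003448/0.0006357 = 0.5424.
After j more steps, ε_{4+j} ≈ 0.0003448·ρ^j; need ρ^j ≤ 1e-13/0.0003448 = 2.90023e-10.
j ≥ ln(2.90023e-10)/ln(0.5424) = -21.9611/-0.61175 = 35.899.
So 36 more iterations are needed.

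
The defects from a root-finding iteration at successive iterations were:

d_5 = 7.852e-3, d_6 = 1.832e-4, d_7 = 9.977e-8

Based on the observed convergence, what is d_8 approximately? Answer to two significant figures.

First estimate the order: p ≈ ln(d_7/d_6) / ln(d_6/d_5) = ln(9.977e-8/1.832e-4)/ln(1.832e-4/7.852e-3) = ln(0.000544596)/ln(0.0233316) ≈ 1.9999.
Then d_8 ≈ d_7·(d_7/d_6)^p = 9.977e-8·(0.000544596)^1.9999 = 9.977e-8·2.96808e-07 ≈ 2.961e-14.

3.0e-14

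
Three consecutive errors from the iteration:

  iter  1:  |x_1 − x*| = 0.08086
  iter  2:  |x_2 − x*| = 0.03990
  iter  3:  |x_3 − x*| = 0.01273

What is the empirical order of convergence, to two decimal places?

p ≈ ln(|x_3 − x*|/|x_2 − x*|) / ln(|x_2 − x*|/|x_1 − x*|)
  = ln(0.01273/0.03990) / ln(0.03990/0.08086)
  = ln(0.319048) / ln(0.493445)
  = -1.14241 / -0.70634 ≈ 1.61737

1.62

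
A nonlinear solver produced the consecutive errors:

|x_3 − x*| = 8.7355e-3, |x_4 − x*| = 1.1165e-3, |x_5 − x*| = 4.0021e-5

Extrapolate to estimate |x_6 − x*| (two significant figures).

First estimate the order: p ≈ ln(|x_5 − x*|/|x_4 − x*|) / ln(|x_4 − x*|/|x_3 − x*|) = ln(4.0021e-5/1.1165e-3)/ln(1.1165e-3/8.7355e-3) = ln(0.0358451)/ln(0.127812) ≈ 1.6180.
Then |x_6 − x*| ≈ |x_5 − x*|·(|x_5 − x*|/|x_4 − x*|)^p = 4.0021e-5·(0.0358451)^1.6180 = 4.0021e-5·0.00458213 ≈ 1.834e-07.

1.8e-7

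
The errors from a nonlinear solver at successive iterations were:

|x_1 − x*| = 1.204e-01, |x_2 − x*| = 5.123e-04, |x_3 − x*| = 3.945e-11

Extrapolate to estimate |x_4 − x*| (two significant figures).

First estimate the order: p ≈ ln(|x_3 − x*|/|x_2 − x*|) / ln(|x_2 − x*|/|x_1 − x*|) = ln(3.945e-11/5.123e-04)/ln(5.123e-04/1.204e-01) = ln(7.70057e-08)/ln(0.00425498) ≈ 3.0001.
Then |x_4 − x*| ≈ |x_3 − x*|·(|x_3 − x*|/|x_2 − x*|)^p = 3.945e-11·(7.70057e-08)^3.0001 = 3.945e-11·4.55887e-22 ≈ 1.798e-32.

1.8e-32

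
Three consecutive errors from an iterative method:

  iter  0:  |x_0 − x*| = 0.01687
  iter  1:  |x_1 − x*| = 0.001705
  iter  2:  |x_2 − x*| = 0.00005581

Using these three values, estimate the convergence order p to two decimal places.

p ≈ ln(|x_2 − x*|/|x_1 − x*|) / ln(|x_1 − x*|/|x_0 − x*|)
  = ln(0.00005581/0.001705) / ln(0.001705/0.01687)
  = ln(0.0327331) / ln(0.101067)
  = -3.41937 / -2.29197 ≈ 1.49189

1.49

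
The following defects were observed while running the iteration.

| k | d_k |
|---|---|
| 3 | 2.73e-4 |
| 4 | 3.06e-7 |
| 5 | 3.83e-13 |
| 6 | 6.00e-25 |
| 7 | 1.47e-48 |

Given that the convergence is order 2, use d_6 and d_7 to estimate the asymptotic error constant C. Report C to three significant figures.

C ≈ d_7 / d_6^2
  = 1.47e-48 / (6.00e-25)^2
  = 1.47e-48 / 3.6e-49 ≈ 4.0833

4.08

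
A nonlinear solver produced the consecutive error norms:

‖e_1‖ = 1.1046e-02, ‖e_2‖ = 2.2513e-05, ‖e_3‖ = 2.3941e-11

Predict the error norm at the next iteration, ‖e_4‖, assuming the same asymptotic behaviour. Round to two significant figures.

1.3e-24

First estimate the order: p ≈ ln(‖e_3‖/‖e_2‖) / ln(‖e_2‖/‖e_1‖) = ln(2.3941e-11/2.2513e-05)/ln(2.2513e-05/1.1046e-02) = ln(1.06343e-06)/ln(0.00203811) ≈ 2.2199.
Then ‖e_4‖ ≈ ‖e_3‖·(‖e_3‖/‖e_2‖)^p = 2.3941e-11·(1.06343e-06)^2.2199 = 2.3941e-11·5.49403e-14 ≈ 1.315e-24.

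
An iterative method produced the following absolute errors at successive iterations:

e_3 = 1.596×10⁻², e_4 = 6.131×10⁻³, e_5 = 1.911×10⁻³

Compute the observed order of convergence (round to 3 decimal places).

p ≈ ln(e_5/e_4) / ln(e_4/e_3)
  = ln(1.911×10⁻³/6.131×10⁻³) / ln(6.131×10⁻³/1.596×10⁻²)
  = ln(0.311695) / ln(0.384148)
  = -1.165730 / -0.956727 ≈ 1.218456

1.218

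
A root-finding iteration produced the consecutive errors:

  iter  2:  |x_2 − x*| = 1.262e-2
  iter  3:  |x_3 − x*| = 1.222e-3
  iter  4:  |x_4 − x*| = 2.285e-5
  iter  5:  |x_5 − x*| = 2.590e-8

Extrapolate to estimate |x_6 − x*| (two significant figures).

First estimate the order: p ≈ ln(|x_5 − x*|/|x_4 − x*|) / ln(|x_4 − x*|/|x_3 − x*|) = ln(2.590e-8/2.285e-5)/ln(2.285e-5/1.222e-3) = ln(0.00113348)/ln(0.0186989) ≈ 1.7044.
Then |x_6 − x*| ≈ |x_5 − x*|·(|x_5 − x*|/|x_4 − x*|)^p = 2.590e-8·(0.00113348)^1.7044 = 2.590e-8·9.53988e-06 ≈ 2.471e-13.

2.5e-13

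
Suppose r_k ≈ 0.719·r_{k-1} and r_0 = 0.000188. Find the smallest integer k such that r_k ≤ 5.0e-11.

After k steps, r_k ≈ 0.000188·0.719^k.
Need 0.719^k ≤ 5.0e-11/0.000188 = 2.65957e-07.
k ≥ ln(2.65957e-07)/ln(0.719) = -15.1399/-0.32989 = 45.894.
Smallest integer k = 46.

46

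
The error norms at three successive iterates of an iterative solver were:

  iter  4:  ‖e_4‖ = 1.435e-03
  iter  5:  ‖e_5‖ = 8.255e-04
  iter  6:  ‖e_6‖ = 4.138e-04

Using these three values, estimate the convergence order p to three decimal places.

1.249

p ≈ ln(‖e_6‖/‖e_5‖) / ln(‖e_5‖/‖e_4‖)
  = ln(4.138e-04/8.255e-04) / ln(8.255e-04/1.435e-03)
  = ln(0.501272) / ln(0.575261)
  = -0.690606 / -0.552931 ≈ 1.248991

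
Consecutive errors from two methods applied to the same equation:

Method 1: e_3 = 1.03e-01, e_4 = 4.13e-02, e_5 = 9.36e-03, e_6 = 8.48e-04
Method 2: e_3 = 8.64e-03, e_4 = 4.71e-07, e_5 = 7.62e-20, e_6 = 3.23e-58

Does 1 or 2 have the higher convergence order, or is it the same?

Method 1: p ≈ ln(8.48e-04/9.36e-03)/ln(9.36e-03/4.13e-02) ≈ 1.62.
Method 2: p ≈ ln(3.23e-58/7.62e-20)/ln(7.62e-20/4.71e-07) ≈ 3.00.
Method 2 has the higher order (≈3.0 vs ≈1.6).

2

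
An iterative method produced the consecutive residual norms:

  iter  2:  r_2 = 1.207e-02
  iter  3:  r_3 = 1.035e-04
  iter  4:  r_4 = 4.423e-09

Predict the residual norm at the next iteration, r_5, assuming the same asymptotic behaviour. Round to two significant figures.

First estimate the order: p ≈ ln(r_4/r_3) / ln(r_3/r_2) = ln(4.423e-09/1.035e-04)/ln(1.035e-04/1.207e-02) = ln(4.27343e-05)/ln(0.00857498) ≈ 2.1140.
Then r_5 ≈ r_4·(r_4/r_3)^p = 4.423e-09·(4.27343e-05)^2.1140 = 4.423e-09·5.80045e-10 ≈ 2.566e-18.

2.6e-18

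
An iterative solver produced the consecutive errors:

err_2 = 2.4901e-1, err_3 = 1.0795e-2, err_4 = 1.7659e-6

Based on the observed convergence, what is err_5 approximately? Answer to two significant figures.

5.4e-17

First estimate the order: p ≈ ln(err_4/err_3) / ln(err_3/err_2) = ln(1.7659e-6/1.0795e-2)/ln(1.0795e-2/2.4901e-1) = ln(0.000163585)/ln(0.0433517) ≈ 2.7779.
Then err_5 ≈ err_4·(err_4/err_3)^p = 1.7659e-6·(0.000163585)^2.7779 = 1.7659e-6·3.035e-11 ≈ 5.36e-17.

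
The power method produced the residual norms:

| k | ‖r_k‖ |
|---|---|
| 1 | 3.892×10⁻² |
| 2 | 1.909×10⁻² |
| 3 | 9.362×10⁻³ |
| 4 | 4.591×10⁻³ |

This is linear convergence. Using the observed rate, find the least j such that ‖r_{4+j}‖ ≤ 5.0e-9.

20

Rate ρ ≈ ‖r_4‖/‖r_3‖ = 4.591×10⁻³/9.362×10⁻³ = 0.4904.
After j more steps, ‖r_{4+j}‖ ≈ 4.591×10⁻³·ρ^j; need ρ^j ≤ 5.0e-9/4.591×10⁻³ = 1.08909e-06.
j ≥ ln(1.08909e-06)/ln(0.4904) = -13.7302/-0.71253 = 19.270.
So 20 more iterations are needed.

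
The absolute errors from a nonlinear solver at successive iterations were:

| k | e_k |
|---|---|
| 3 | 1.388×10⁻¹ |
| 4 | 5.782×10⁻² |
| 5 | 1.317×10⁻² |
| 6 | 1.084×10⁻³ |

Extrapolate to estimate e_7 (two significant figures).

First estimate the order: p ≈ ln(e_6/e_5) / ln(e_5/e_4) = ln(1.084×10⁻³/1.317×10⁻²)/ln(1.317×10⁻²/5.782×10⁻²) = ln(0.0823083)/ln(0.227776) ≈ 1.6880.
Then e_7 ≈ e_6·(e_6/e_5)^p = 1.084×10⁻³·(0.0823083)^1.6880 = 1.084×10⁻³·0.0147662 ≈ 1.601e-05.

1.6e-5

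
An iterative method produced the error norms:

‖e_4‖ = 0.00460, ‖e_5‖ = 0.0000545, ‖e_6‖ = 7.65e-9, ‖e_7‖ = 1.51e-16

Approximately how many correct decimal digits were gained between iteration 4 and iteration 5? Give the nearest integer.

Digits gained ≈ log₁₀(‖e_4‖/‖e_5‖) = log₁₀(0.00460/0.0000545) = log₁₀(84.4037) ≈ 1.926.

2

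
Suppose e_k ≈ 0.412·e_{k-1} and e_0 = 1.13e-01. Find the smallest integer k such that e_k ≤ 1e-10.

After k steps, e_k ≈ 1.13e-01·0.412^k.
Need 0.412^k ≤ 1e-10/1.13e-01 = 8.84956e-10.
k ≥ ln(8.84956e-10)/ln(0.412) = -20.8455/-0.88673 = 23.508.
Smallest integer k = 24.

24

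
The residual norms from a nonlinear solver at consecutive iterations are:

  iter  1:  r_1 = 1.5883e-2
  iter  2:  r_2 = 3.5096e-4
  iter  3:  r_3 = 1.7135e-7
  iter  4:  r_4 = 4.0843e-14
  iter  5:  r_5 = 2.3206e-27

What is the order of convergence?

Consecutive ratios: r_5/r_4 = 2.3206e-27/4.0843e-14 = 5.68176e-14, r_4/r_3 = 4.0843e-14/1.7135e-7 = 2.3836e-07.
p ≈ ln(5.68176e-14)/ln(2.3836e-07) = -30.4989/-15.2495 ≈ 2.00.
So the convergence is quadratic (order 2).

2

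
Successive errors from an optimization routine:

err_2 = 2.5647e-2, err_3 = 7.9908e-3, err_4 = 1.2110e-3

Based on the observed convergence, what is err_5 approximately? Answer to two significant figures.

First estimate the order: p ≈ ln(err_4/err_3) / ln(err_3/err_2) = ln(1.2110e-3/7.9908e-3)/ln(7.9908e-3/2.5647e-2) = ln(0.151549)/ln(0.311569) ≈ 1.6180.
Then err_5 ≈ err_4·(err_4/err_3)^p = 1.2110e-3·(0.151549)^1.6180 = 1.2110e-3·0.047221 ≈ 5.718e-05.

5.7e-5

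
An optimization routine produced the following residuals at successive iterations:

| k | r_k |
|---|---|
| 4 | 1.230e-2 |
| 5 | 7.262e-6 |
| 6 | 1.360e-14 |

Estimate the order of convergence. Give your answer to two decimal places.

2.70

p ≈ ln(r_6/r_5) / ln(r_5/r_4)
  = ln(1.360e-14/7.262e-6) / ln(7.262e-6/1.230e-2)
  = ln(1.87276e-09) / ln(0.000590407)
  = -20.09585 / -7.43470 ≈ 2.70298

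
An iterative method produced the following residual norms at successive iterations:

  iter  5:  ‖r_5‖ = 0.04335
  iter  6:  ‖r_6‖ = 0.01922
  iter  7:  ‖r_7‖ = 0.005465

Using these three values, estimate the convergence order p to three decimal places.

p ≈ ln(‖r_7‖/‖r_6‖) / ln(‖r_6‖/‖r_5‖)
  = ln(0.005465/0.01922) / ln(0.01922/0.04335)
  = ln(0.284339) / ln(0.443368)
  = -1.257588 / -0.813355 ≈ 1.546174

1.546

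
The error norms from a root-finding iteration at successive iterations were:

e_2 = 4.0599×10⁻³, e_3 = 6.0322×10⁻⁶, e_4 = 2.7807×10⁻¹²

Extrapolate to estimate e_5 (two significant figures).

First estimate the order: p ≈ ln(e_4/e_3) / ln(e_3/e_2) = ln(2.7807×10⁻¹²/6.0322×10⁻⁶)/ln(6.0322×10⁻⁶/4.0599×10⁻³) = ln(4.60976e-07)/ln(0.0014858) ≈ 2.2405.
Then e_5 ≈ e_4·(e_4/e_3)^p = 2.7807×10⁻¹²·(4.60976e-07)^2.2405 = 2.7807×10⁻¹²·6.36021e-15 ≈ 1.769e-26.

1.8e-26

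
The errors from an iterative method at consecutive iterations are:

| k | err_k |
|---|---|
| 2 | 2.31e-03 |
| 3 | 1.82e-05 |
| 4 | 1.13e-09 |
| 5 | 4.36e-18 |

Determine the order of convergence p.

Consecutive ratios: err_5/err_4 = 4.36e-18/1.13e-09 = 3.85841e-09, err_4/err_3 = 1.13e-09/1.82e-05 = 6.20879e-05.
p ≈ ln(3.85841e-09)/ln(6.20879e-05) = -19.3730/-9.6870 ≈ 2.00.
So the convergence is quadratic (order 2).

2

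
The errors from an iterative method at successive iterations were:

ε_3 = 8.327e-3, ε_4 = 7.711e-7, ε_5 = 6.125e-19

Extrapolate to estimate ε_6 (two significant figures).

First estimate the order: p ≈ ln(ε_5/ε_4) / ln(ε_4/ε_3) = ln(6.125e-19/7.711e-7)/ln(7.711e-7/8.327e-3) = ln(7.9432e-13)/ln(9.26024e-05) ≈ 3.0000.
Then ε_6 ≈ ε_5·(ε_5/ε_4)^p = 6.125e-19·(7.9432e-13)^3.0000 = 6.125e-19·5.01172e-37 ≈ 3.07e-55.

3.1e-55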